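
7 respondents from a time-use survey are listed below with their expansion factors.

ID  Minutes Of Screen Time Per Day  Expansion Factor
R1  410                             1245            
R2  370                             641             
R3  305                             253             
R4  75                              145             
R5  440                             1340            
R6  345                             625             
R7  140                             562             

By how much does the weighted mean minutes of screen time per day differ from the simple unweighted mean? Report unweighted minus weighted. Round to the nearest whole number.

Unweighted sum = 410 + 370 + 305 + 75 + 440 + 345 + 140 = 2085
Unweighted mean = 2085 / 7 = 297.85714
Weighted sum = 1719565
Sum of weights = 4811
Weighted mean = 1719565 / 4811 = 357.42361
Difference (unweighted minus weighted) = -59.56647

-60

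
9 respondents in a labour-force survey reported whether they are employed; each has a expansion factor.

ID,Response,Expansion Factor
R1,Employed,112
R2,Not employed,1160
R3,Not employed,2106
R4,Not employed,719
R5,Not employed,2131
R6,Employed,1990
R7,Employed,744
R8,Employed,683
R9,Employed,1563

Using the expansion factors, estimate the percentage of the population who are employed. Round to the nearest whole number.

Sum of weights for 'Employed' = 112 + 1990 + 744 + 683 + 1563 = 5092
Total weight = 11208
Weighted proportion = 5092 / 11208 = 0.45431834 → 45.431834%

45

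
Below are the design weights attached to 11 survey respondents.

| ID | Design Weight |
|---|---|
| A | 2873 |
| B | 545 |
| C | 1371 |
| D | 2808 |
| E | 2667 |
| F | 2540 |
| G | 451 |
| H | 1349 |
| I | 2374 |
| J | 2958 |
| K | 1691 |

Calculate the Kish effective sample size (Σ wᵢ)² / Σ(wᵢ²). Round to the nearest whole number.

Σ wᵢ = 21627
Σ wᵢ² = 51148471
n_eff = 21627² / 51148471 = 467727129 / 51148471 = 9.1444987

9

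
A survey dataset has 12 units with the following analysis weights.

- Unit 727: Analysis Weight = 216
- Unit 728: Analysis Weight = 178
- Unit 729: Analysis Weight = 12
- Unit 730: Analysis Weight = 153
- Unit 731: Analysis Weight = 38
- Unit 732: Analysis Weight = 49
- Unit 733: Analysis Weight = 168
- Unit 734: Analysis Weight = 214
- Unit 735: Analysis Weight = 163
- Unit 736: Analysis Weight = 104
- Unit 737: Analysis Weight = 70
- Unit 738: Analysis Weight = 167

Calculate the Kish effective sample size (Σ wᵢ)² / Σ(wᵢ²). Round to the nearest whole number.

Σ wᵢ = 216 + 178 + 12 + 153 + 38 + 49 + 168 + 214 + 163 + 104 + 70 + 167 = 1532
Σ wᵢ² = 249932
n_eff = 1532² / 249932 = 2347024 / 249932 = 9.3906503

9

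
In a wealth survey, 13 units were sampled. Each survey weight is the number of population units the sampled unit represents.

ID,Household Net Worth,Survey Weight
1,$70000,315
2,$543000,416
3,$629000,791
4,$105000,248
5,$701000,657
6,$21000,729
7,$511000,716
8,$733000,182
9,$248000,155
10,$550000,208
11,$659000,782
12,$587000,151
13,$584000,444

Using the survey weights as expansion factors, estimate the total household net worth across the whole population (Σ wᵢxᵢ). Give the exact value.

2762776000

Weighted total = 2762776000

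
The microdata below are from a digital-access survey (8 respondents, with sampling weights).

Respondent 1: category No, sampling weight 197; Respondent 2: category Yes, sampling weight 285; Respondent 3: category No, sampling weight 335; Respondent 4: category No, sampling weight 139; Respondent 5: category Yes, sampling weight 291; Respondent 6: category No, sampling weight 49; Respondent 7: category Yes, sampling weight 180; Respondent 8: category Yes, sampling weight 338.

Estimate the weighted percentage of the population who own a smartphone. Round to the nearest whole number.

Sum of weights for 'Yes' = 285 + 291 + 180 + 338 = 1094
Total weight = 1814
Weighted proportion = 1094 / 1814 = 0.6030871 → 60.30871%

60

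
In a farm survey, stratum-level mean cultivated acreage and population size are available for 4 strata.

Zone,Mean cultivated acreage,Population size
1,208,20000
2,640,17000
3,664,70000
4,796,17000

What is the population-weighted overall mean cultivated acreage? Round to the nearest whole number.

605

Σ Nₕ·x̄ₕ = 208×20000 + 640×17000 + 664×70000 + 796×17000
  = 75052000
Σ Nₕ = 20000 + 17000 + 70000 + 17000 = 124000
Overall mean = 75052000 / 124000 = 605.25806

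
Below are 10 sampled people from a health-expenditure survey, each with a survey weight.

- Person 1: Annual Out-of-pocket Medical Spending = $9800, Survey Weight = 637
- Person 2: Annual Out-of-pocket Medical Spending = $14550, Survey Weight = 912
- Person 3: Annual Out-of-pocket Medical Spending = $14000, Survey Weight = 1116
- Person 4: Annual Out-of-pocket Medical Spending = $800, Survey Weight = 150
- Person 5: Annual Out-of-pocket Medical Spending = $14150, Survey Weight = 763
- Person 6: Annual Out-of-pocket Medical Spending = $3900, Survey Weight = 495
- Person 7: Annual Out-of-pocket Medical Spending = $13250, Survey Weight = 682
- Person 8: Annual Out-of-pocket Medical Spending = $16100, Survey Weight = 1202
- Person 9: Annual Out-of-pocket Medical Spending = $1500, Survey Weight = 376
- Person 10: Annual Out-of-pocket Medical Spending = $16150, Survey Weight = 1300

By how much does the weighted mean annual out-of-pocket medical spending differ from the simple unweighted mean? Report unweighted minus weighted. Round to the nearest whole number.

-2410

Unweighted sum = 104200
Unweighted mean = 104200 / 10 = 10420
Weighted sum = 9800×637 + 14550×912 + 14000×1116 + 800×150 + 14150×763 + 3900×495 + 13250×682 + 16100×1202 + 1500×376 + 16150×1300
  = 6242600 + 13269600 + 15624000 + 120000 + 10796450 + 1930500 + 9036500 + 19352200 + 564000 + 20995000 = 97930850
Sum of weights = 7633
Weighted mean = 97930850 / 7633 = 12829.929
Difference (unweighted minus weighted) = -2409.9293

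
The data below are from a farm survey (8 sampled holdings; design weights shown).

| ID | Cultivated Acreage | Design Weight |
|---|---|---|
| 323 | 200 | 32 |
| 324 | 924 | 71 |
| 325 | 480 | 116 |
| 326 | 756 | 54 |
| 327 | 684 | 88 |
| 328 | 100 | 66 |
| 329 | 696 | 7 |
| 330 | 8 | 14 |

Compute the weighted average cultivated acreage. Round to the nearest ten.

Weighted sum = 200×32 + 924×71 + 480×116 + 756×54 + 684×88 + 100×66 + 696×7 + 8×14
  = 6400 + 65604 + 55680 + 40824 + 60192 + 6600 + 4872 + 112 = 240284
Sum of weights = 32 + 71 + 116 + 54 + 88 + 66 + 7 + 14 = 448
Weighted mean = 240284 / 448 = 536.34821

540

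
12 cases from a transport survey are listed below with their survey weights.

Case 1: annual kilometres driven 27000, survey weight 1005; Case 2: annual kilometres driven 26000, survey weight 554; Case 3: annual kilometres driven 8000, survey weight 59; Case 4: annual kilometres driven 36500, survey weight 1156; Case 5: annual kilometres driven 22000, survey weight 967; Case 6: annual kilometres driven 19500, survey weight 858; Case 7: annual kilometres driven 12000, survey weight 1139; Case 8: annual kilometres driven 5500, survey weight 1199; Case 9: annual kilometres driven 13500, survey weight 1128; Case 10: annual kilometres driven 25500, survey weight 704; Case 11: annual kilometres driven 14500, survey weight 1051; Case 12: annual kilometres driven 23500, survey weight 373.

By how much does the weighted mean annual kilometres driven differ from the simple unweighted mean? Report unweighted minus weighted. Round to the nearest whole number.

-129

Unweighted sum = 27000 + 26000 + 8000 + 36500 + 22000 + 19500 + 12000 + 5500 + 13500 + 25500 + 14500 + 23500 = 233500
Unweighted mean = 233500 / 12 = 19458.333
Weighted sum = 27000×1005 + 26000×554 + 8000×59 + 36500×1156 + 22000×967 + 19500×858 + 12000×1139 + 5500×1199 + 13500×1128 + 25500×704 + 14500×1051 + 23500×373
  = 27135000 + 14404000 + 472000 + 42194000 + 21274000 + 16731000 + 13668000 + 6594500 + 15228000 + 17952000 + 15239500 + 8765500 = 199657500
Sum of weights = 10193
Weighted mean = 199657500 / 10193 = 19587.707
Difference (unweighted minus weighted) = -129.37392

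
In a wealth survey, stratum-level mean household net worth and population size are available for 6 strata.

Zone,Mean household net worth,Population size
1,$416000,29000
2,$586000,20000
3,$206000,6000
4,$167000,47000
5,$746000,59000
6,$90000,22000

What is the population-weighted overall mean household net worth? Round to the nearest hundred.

Σ Nₕ·x̄ₕ = 416000×29000 + 586000×20000 + 206000×6000 + 167000×47000 + 746000×59000 + 90000×22000
  = 12064000000 + 11720000000 + 1236000000 + 7849000000 + 44014000000 + 1980000000 = 78863000000
Σ Nₕ = 29000 + 20000 + 6000 + 47000 + 59000 + 22000 = 183000
Overall mean = 78863000000 / 183000 = 430945.36

430900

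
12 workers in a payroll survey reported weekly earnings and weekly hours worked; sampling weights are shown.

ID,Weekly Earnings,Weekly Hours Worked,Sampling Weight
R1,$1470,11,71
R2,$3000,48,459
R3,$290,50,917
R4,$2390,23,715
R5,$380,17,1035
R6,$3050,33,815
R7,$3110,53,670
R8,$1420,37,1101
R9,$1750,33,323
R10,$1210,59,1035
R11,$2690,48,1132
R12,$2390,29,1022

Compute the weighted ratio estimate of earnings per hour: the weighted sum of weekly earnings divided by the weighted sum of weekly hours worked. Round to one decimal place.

47.8

Σ wᵢ·y = 1470×71 + 3000×459 + 290×917 + 2390×715 + 380×1035 + 3050×815 + 3110×670 + 1420×1101 + 1750×323 + 1210×1035 + 2690×1132 + 2390×1022
  = 104370 + 1377000 + 265930 + 1708850 + 393300 + 2485750 + 2083700 + 1563420 + 565250 + 1252350 + 3045080 + 2442580 = 17287580
Σ wᵢ·x = 361543
Ratio = 17287580 / 361543 = 47.81611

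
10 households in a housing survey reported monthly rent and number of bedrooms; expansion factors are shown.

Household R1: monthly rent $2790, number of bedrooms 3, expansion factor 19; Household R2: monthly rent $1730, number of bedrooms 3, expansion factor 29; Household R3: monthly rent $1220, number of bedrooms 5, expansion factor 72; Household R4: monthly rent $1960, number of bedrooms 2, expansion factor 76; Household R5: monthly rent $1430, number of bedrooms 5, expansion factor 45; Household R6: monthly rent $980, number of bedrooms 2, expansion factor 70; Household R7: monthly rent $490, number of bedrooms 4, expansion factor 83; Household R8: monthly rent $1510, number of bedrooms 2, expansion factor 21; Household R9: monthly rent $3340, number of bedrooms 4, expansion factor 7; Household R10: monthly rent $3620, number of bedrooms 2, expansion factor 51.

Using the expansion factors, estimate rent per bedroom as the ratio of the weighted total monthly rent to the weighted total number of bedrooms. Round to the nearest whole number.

494

Σ wᵢ·y = 2790×19 + 1730×29 + 1220×72 + 1960×76 + 1430×45 + 980×70 + 490×83 + 1510×21 + 3340×7 + 3620×51
  = 53010 + 50170 + 87840 + 148960 + 64350 + 68600 + 40670 + 31710 + 23380 + 184620 = 753310
Σ wᵢ·x = 3×19 + 3×29 + 5×72 + 2×76 + 5×45 + 2×70 + 4×83 + 2×21 + 4×7 + 2×51
  = 57 + 87 + 360 + 152 + 225 + 140 + 332 + 42 + 28 + 102 = 1525
Ratio = 753310 / 1525 = 493.97377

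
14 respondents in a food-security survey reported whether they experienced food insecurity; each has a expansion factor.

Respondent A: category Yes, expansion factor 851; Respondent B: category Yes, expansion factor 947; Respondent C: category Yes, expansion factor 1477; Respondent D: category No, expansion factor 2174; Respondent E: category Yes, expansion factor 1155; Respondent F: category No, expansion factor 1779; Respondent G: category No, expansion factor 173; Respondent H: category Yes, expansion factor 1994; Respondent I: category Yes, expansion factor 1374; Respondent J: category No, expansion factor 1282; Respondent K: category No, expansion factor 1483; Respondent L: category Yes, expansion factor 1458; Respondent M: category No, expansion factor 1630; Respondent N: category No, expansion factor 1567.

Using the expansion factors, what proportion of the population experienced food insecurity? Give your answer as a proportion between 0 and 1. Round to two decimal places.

0.48

Sum of weights for 'Yes' = 851 + 947 + 1477 + 1155 + 1994 + 1374 + 1458 = 9256
Total weight = 19344
Weighted proportion = 9256 / 19344 = 0.47849462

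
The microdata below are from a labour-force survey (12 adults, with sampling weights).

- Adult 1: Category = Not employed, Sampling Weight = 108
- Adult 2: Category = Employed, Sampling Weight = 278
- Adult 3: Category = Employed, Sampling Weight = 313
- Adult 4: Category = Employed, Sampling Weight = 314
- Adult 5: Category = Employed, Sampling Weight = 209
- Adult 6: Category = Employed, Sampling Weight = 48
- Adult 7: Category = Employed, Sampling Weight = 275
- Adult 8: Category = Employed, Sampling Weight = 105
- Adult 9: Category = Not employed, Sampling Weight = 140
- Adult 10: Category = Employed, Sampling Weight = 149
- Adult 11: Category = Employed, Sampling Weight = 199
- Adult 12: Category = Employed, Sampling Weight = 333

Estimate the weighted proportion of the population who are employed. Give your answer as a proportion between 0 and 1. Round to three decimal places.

Sum of weights for 'Employed' = 278 + 313 + 314 + 209 + 48 + 275 + 105 + 149 + 199 + 333 = 2223
Total weight = 108 + 278 + 313 + 314 + 209 + 48 + 275 + 105 + 140 + 149 + 199 + 333 = 2471
Weighted proportion = 2223 / 2471 = 0.89963577

0.900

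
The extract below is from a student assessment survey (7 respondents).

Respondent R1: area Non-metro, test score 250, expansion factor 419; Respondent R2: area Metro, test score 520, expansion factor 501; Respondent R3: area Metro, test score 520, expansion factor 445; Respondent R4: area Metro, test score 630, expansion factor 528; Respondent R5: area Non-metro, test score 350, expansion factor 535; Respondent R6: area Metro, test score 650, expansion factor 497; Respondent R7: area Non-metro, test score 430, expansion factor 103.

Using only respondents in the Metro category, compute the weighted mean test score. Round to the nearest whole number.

582

Metro rows: R2, R3, R4, R6
Weighted sum = 520×501 + 520×445 + 630×528 + 650×497
  = 260520 + 231400 + 332640 + 323050 = 1147610
Sum of weights = 501 + 445 + 528 + 497 = 1971
Weighted mean = 1147610 / 1971 = 582.24759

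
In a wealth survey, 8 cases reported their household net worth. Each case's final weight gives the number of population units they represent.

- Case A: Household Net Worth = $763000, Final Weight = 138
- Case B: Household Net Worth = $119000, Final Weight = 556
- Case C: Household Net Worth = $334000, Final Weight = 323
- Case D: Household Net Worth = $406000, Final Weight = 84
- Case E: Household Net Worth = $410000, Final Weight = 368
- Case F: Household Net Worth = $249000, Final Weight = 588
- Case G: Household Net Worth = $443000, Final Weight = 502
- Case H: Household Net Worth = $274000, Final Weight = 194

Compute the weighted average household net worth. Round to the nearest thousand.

Weighted sum = 886278000
Sum of weights = 138 + 556 + 323 + 84 + 368 + 588 + 502 + 194 = 2753
Weighted mean = 886278000 / 2753 = 321931.71

322000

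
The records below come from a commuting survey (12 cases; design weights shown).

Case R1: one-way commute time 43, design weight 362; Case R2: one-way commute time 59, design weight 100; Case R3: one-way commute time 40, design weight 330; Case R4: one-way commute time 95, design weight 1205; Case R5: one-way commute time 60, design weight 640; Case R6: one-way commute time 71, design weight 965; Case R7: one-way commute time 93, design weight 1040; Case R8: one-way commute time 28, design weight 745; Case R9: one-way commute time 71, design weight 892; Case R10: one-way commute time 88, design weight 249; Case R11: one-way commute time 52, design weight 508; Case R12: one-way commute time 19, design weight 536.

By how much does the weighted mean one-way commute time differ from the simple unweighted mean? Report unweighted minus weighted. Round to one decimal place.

-5.5

Unweighted sum = 43 + 59 + 40 + 95 + 60 + 71 + 93 + 28 + 71 + 88 + 52 + 19 = 719
Unweighted mean = 719 / 12 = 59.916667
Weighted sum = 43×362 + 59×100 + 40×330 + 95×1205 + 60×640 + 71×965 + 93×1040 + 28×745 + 71×892 + 88×249 + 52×508 + 19×536
  = 15566 + 5900 + 13200 + 114475 + 38400 + 68515 + 96720 + 20860 + 63332 + 21912 + 26416 + 10184 = 495480
Sum of weights = 362 + 100 + 330 + 1205 + 640 + 965 + 1040 + 745 + 892 + 249 + 508 + 536 = 7572
Weighted mean = 495480 / 7572 = 65.435816
Difference (unweighted minus weighted) = -5.5191495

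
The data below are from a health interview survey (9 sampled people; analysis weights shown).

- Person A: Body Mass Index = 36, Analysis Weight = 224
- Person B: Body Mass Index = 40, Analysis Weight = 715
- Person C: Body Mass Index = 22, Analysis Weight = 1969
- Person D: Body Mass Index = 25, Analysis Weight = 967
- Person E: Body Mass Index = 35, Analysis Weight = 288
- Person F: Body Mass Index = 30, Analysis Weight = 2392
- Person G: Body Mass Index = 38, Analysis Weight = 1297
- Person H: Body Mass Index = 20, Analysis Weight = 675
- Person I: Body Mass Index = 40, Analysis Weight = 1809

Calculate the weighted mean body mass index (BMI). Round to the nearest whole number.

Weighted sum = 36×224 + 40×715 + 22×1969 + 25×967 + 35×288 + 30×2392 + 38×1297 + 20×675 + 40×1809
  = 321143
Sum of weights = 224 + 715 + 1969 + 967 + 288 + 2392 + 1297 + 675 + 1809 = 10336
Weighted mean = 321143 / 10336 = 31.070337

31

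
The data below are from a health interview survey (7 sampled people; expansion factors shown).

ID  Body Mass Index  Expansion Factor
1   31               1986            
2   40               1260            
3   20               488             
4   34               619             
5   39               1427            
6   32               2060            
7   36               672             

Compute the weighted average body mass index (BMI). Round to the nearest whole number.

34

Weighted sum = 31×1986 + 40×1260 + 20×488 + 34×619 + 39×1427 + 32×2060 + 36×672
  = 288537
Sum of weights = 1986 + 1260 + 488 + 619 + 1427 + 2060 + 672 = 8512
Weighted mean = 288537 / 8512 = 33.897674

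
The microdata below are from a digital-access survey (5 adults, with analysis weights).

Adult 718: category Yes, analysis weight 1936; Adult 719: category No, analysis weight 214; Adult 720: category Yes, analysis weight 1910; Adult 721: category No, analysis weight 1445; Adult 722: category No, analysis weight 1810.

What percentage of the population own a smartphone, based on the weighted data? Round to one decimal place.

52.6

Sum of weights for 'Yes' = 1936 + 1910 = 3846
Total weight = 1936 + 214 + 1910 + 1445 + 1810 = 7315
Weighted proportion = 3846 / 7315 = 0.52576897 → 52.576897%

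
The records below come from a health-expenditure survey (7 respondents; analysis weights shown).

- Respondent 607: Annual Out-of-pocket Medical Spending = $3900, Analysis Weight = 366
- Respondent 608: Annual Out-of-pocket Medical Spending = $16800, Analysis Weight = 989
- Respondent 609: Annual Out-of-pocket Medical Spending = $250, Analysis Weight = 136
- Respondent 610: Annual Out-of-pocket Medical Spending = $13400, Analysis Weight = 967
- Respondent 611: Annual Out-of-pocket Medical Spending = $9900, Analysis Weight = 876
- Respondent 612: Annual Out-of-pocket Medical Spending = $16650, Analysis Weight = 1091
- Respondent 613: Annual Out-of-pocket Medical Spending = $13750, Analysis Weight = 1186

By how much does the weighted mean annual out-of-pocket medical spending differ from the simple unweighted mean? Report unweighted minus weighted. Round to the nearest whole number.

-2556

Unweighted sum = 3900 + 16800 + 250 + 13400 + 9900 + 16650 + 13750 = 74650
Unweighted mean = 74650 / 7 = 10664.286
Weighted sum = 3900×366 + 16800×989 + 250×136 + 13400×967 + 9900×876 + 16650×1091 + 13750×1186
  = 74179450
Sum of weights = 5611
Weighted mean = 74179450 / 5611 = 13220.362
Difference (unweighted minus weighted) = -2556.0761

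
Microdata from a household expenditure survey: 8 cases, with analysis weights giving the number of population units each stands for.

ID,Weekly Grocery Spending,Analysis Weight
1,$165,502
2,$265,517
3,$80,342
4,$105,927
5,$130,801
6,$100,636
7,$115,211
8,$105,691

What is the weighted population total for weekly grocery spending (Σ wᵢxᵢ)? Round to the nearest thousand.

609000

Weighted total = 165×502 + 265×517 + 80×342 + 105×927 + 130×801 + 100×636 + 115×211 + 105×691
  = 82830 + 137005 + 27360 + 97335 + 104130 + 63600 + 24265 + 72555 = 609080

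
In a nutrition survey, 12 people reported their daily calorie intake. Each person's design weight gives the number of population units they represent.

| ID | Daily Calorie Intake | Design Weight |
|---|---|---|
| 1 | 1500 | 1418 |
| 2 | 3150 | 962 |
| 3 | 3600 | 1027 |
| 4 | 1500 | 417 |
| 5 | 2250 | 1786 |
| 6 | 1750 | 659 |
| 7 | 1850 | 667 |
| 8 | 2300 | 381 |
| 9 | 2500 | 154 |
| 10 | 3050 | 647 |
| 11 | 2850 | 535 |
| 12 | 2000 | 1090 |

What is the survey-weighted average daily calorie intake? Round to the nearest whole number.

2343

Weighted sum = 1500×1418 + 3150×962 + 3600×1027 + 1500×417 + 2250×1786 + 1750×659 + 1850×667 + 2300×381 + 2500×154 + 3050×647 + 2850×535 + 2000×1090
  = 2127000 + 3030300 + 3697200 + 625500 + 4018500 + 1153250 + 1233950 + 876300 + 385000 + 1973350 + 1524750 + 2180000 = 22825100
Sum of weights = 1418 + 962 + 1027 + 417 + 1786 + 659 + 667 + 381 + 154 + 647 + 535 + 1090 = 9743
Weighted mean = 22825100 / 9743 = 2342.7178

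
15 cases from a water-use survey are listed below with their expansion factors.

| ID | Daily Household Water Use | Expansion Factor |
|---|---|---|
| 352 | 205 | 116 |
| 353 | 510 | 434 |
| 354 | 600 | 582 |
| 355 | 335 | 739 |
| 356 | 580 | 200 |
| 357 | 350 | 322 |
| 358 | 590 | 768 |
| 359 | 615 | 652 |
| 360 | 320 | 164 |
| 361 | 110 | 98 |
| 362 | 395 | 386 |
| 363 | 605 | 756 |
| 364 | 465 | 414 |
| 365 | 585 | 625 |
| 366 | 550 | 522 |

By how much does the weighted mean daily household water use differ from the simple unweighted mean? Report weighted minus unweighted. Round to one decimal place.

Unweighted sum = 6815
Unweighted mean = 6815 / 15 = 454.33333
Weighted sum = 3443030
Sum of weights = 6778
Weighted mean = 3443030 / 6778 = 507.97138
Difference (weighted minus unweighted) = 53.638045

53.6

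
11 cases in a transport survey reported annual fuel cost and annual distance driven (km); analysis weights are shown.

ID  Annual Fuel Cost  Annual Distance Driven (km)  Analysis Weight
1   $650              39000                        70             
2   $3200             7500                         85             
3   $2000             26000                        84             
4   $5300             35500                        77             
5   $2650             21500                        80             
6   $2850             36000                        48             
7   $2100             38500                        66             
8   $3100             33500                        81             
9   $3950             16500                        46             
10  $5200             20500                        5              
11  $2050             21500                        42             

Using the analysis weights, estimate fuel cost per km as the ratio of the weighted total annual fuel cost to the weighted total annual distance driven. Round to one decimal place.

Σ wᵢ·y = 650×70 + 3200×85 + 2000×84 + 5300×77 + 2650×80 + 2850×48 + 2100×66 + 3100×81 + 3950×46 + 5200×5 + 2050×42
  = 1925900
Σ wᵢ·x = 39000×70 + 7500×85 + 26000×84 + 35500×77 + 21500×80 + 36000×48 + 38500×66 + 33500×81 + 16500×46 + 20500×5 + 21500×42
  = 2730000 + 637500 + 2184000 + 2733500 + 1720000 + 1728000 + 2541000 + 2713500 + 759000 + 102500 + 903000 = 18752000
Ratio = 1925900 / 18752000 = 0.10270371

0.1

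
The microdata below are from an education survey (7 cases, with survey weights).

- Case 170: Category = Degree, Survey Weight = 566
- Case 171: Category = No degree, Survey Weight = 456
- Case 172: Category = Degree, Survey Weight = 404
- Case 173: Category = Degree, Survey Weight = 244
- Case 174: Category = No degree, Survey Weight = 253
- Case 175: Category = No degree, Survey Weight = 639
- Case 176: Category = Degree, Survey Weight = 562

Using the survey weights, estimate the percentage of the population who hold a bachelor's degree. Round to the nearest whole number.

57

Sum of weights for 'Degree' = 566 + 404 + 244 + 562 = 1776
Total weight = 3124
Weighted proportion = 1776 / 3124 = 0.56850192 → 56.850192%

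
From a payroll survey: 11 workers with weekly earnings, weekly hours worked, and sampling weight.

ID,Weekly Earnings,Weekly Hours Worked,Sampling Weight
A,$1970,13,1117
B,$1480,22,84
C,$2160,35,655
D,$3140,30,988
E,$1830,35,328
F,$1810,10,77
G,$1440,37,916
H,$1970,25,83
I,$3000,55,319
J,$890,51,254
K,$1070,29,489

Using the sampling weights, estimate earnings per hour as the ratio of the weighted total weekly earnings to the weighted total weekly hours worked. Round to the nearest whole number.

67

Σ wᵢ·y = 1970×1117 + 1480×84 + 2160×655 + 3140×988 + 1830×328 + 1810×77 + 1440×916 + 1970×83 + 3000×319 + 890×254 + 1070×489
  = 10770380
Σ wᵢ·x = 161831
Ratio = 10770380 / 161831 = 66.553256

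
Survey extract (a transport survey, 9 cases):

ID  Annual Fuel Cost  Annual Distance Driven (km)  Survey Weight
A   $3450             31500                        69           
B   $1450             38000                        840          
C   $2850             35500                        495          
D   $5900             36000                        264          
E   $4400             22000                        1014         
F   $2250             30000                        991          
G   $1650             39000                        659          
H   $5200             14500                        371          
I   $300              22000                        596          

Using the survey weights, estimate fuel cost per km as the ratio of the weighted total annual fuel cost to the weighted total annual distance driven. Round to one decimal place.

0.1

Σ wᵢ·y = 3450×69 + 1450×840 + 2850×495 + 5900×264 + 4400×1014 + 2250×991 + 1650×659 + 5200×371 + 300×596
  = 238050 + 1218000 + 1410750 + 1557600 + 4461600 + 2229750 + 1087350 + 1929200 + 178800 = 14311100
Σ wᵢ·x = 157400500
Ratio = 14311100 / 157400500 = 0.090921566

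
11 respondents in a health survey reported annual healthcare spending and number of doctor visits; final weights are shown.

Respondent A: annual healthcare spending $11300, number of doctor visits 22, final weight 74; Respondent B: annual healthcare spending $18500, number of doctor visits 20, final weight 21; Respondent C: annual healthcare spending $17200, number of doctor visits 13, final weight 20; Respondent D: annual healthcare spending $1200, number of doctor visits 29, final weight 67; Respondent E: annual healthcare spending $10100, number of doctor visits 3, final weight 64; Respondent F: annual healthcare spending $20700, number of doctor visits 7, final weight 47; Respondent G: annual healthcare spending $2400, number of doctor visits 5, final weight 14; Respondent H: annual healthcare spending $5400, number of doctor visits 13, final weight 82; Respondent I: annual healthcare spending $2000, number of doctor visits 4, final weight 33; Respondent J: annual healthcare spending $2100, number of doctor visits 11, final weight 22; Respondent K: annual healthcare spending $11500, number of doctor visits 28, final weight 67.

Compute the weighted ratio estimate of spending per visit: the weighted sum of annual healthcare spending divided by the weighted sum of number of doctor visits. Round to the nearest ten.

Σ wᵢ·y = 11300×74 + 18500×21 + 17200×20 + 1200×67 + 10100×64 + 20700×47 + 2400×14 + 5400×82 + 2000×33 + 2100×22 + 11500×67
  = 836200 + 388500 + 344000 + 80400 + 646400 + 972900 + 33600 + 442800 + 66000 + 46200 + 770500 = 4627500
Σ wᵢ·x = 22×74 + 20×21 + 13×20 + 29×67 + 3×64 + 7×47 + 5×14 + 13×82 + 4×33 + 11×22 + 28×67
  = 1628 + 420 + 260 + 1943 + 192 + 329 + 70 + 1066 + 132 + 242 + 1876 = 8158
Ratio = 4627500 / 8158 = 567.23462

570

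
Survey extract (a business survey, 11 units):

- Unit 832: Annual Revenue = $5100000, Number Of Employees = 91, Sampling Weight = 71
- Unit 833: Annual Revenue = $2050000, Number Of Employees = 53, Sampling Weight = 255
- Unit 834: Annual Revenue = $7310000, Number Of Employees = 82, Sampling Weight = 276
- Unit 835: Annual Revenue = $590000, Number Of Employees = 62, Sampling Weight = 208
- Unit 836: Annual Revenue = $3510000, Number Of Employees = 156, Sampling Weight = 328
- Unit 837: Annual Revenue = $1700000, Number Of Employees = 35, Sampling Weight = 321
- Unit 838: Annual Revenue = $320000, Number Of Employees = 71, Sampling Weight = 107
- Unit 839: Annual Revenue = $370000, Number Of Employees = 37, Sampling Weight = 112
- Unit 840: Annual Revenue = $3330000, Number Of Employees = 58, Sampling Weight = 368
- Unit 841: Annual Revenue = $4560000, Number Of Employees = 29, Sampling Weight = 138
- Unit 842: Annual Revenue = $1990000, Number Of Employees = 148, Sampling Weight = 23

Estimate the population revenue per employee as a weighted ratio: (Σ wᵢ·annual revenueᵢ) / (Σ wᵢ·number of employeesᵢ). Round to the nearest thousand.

42000

Σ wᵢ·y = 5100000×71 + 2050000×255 + 7310000×276 + 590000×208 + 3510000×328 + 1700000×321 + 320000×107 + 370000×112 + 3330000×368 + 4560000×138 + 1990000×23
  = 362100000 + 522750000 + 2017560000 + 122720000 + 1151280000 + 545700000 + 34240000 + 41440000 + 1225440000 + 629280000 + 45770000 = 6698280000
Σ wᵢ·x = 91×71 + 53×255 + 82×276 + 62×208 + 156×328 + 35×321 + 71×107 + 37×112 + 58×368 + 29×138 + 148×23
  = 6461 + 13515 + 22632 + 12896 + 51168 + 11235 + 7597 + 4144 + 21344 + 4002 + 3404 = 158398
Ratio = 6698280000 / 158398 = 42287.655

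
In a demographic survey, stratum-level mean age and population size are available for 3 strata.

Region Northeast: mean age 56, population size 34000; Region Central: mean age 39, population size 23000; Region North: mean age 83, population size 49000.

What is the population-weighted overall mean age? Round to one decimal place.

64.8

Σ Nₕ·x̄ₕ = 56×34000 + 39×23000 + 83×49000
  = 6868000
Σ Nₕ = 34000 + 23000 + 49000 = 106000
Overall mean = 6868000 / 106000 = 64.792453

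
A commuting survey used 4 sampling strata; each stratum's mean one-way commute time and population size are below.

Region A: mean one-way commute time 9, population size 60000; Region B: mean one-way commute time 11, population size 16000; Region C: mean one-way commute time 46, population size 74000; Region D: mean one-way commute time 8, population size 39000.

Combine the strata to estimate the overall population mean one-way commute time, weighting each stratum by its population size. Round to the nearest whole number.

23

Σ Nₕ·x̄ₕ = 9×60000 + 11×16000 + 46×74000 + 8×39000
  = 540000 + 176000 + 3404000 + 312000 = 4432000
Σ Nₕ = 60000 + 16000 + 74000 + 39000 = 189000
Overall mean = 4432000 / 189000 = 23.449735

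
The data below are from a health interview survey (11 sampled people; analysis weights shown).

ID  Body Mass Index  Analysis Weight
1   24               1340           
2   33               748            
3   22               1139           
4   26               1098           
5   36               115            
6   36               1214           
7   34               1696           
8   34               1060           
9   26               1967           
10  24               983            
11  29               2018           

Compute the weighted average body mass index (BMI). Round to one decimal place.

28.8

Weighted sum = 385254
Sum of weights = 1340 + 748 + 1139 + 1098 + 115 + 1214 + 1696 + 1060 + 1967 + 983 + 2018 = 13378
Weighted mean = 385254 / 13378 = 28.797578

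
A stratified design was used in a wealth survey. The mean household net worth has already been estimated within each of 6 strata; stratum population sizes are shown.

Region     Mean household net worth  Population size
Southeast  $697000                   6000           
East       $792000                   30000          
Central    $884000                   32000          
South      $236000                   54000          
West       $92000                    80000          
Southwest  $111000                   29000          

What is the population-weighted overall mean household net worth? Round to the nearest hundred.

Σ Nₕ·x̄ₕ = 697000×6000 + 792000×30000 + 884000×32000 + 236000×54000 + 92000×80000 + 111000×29000
  = 79553000000
Σ Nₕ = 231000
Overall mean = 79553000000 / 231000 = 344385.28

344400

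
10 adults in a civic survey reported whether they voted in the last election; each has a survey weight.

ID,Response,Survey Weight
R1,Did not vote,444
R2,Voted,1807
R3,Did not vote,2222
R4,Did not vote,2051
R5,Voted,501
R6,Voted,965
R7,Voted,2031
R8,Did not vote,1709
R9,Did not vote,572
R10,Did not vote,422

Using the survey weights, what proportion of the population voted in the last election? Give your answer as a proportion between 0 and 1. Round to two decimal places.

Sum of weights for 'Voted' = 1807 + 501 + 965 + 2031 = 5304
Total weight = 444 + 1807 + 2222 + 2051 + 501 + 965 + 2031 + 1709 + 572 + 422 = 12724
Weighted proportion = 5304 / 12724 = 0.41685005

0.42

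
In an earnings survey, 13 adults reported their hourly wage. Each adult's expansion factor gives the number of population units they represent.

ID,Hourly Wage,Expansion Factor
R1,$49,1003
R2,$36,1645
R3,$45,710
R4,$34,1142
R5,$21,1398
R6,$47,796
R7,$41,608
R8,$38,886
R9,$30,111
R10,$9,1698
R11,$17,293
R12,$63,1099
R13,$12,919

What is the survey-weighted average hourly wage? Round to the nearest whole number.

33

Weighted sum = 408369
Sum of weights = 12308
Weighted mean = 408369 / 12308 = 33.179152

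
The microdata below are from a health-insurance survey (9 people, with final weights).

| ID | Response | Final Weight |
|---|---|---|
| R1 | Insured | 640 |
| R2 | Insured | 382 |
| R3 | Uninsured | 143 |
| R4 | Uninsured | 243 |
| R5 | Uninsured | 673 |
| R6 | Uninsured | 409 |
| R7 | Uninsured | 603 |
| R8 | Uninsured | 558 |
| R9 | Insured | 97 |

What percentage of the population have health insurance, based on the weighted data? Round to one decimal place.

29.9

Sum of weights for 'Insured' = 640 + 382 + 97 = 1119
Total weight = 640 + 382 + 143 + 243 + 673 + 409 + 603 + 558 + 97 = 3748
Weighted proportion = 1119 / 3748 = 0.29855923 → 29.855923%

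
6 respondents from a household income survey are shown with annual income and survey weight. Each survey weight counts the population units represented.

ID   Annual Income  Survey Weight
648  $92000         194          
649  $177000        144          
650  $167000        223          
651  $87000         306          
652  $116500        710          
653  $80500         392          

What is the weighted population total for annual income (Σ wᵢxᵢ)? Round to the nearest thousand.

Weighted total = 221470000

221470000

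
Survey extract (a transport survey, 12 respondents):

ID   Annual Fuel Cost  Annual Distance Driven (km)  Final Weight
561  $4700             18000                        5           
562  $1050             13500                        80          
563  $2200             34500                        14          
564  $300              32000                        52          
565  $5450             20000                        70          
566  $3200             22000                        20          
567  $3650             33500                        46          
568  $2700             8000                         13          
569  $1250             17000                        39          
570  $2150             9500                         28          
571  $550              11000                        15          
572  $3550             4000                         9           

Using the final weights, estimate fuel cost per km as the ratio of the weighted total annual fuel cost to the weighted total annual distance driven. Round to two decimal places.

Σ wᵢ·y = 4700×5 + 1050×80 + 2200×14 + 300×52 + 5450×70 + 3200×20 + 3650×46 + 2700×13 + 1250×39 + 2150×28 + 550×15 + 3550×9
  = 951550
Σ wᵢ·x = 18000×5 + 13500×80 + 34500×14 + 32000×52 + 20000×70 + 22000×20 + 33500×46 + 8000×13 + 17000×39 + 9500×28 + 11000×15 + 4000×9
  = 90000 + 1080000 + 483000 + 1664000 + 1400000 + 440000 + 1541000 + 104000 + 663000 + 266000 + 165000 + 36000 = 7932000
Ratio = 951550 / 7932000 = 0.11996344

0.12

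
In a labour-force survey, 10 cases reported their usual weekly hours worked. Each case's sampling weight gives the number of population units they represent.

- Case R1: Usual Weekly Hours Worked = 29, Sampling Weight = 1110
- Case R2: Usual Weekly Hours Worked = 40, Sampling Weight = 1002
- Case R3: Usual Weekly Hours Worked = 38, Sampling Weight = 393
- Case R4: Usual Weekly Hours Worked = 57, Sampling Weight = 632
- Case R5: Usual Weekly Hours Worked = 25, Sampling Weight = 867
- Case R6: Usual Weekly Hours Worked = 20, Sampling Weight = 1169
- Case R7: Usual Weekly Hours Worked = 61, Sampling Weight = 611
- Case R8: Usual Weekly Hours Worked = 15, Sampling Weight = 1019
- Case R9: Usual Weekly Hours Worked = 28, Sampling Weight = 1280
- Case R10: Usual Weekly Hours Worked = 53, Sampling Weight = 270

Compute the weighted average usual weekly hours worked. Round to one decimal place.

32.4

Weighted sum = 29×1110 + 40×1002 + 38×393 + 57×632 + 25×867 + 20×1169 + 61×611 + 15×1019 + 28×1280 + 53×270
  = 32190 + 40080 + 14934 + 36024 + 21675 + 23380 + 37271 + 15285 + 35840 + 14310 = 270989
Sum of weights = 1110 + 1002 + 393 + 632 + 867 + 1169 + 611 + 1019 + 1280 + 270 = 8353
Weighted mean = 270989 / 8353 = 32.442117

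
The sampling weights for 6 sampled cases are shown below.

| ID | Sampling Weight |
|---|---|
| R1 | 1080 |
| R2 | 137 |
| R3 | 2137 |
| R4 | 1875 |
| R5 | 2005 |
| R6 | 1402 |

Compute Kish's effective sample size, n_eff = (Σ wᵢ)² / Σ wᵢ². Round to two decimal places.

Σ wᵢ = 1080 + 137 + 2137 + 1875 + 2005 + 1402 = 8636
Σ wᵢ² = 1166400 + 18769 + 4566769 + 3515625 + 4020025 + 1965604 = 15253192
n_eff = 8636² / 15253192 = 74580496 / 15253192 = 4.8895009

4.89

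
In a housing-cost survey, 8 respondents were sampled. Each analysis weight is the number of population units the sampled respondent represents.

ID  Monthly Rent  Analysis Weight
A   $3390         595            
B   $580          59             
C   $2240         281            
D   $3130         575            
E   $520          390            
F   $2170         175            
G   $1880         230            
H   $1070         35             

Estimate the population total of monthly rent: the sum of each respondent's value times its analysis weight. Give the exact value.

Weighted total = 3390×595 + 580×59 + 2240×281 + 3130×575 + 520×390 + 2170×175 + 1880×230 + 1070×35
  = 2017050 + 34220 + 629440 + 1799750 + 202800 + 379750 + 432400 + 37450 = 5532860

5532860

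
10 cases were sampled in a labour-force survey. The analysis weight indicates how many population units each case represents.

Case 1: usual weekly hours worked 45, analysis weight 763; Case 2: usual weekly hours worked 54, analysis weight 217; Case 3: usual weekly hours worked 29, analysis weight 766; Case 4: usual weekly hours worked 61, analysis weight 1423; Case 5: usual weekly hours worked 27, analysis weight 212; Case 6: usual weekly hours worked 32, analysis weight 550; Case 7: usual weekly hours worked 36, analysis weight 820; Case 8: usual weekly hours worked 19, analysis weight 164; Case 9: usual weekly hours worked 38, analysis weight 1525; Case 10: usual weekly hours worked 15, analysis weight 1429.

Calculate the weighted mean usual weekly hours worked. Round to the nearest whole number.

37

Weighted sum = 45×763 + 54×217 + 29×766 + 61×1423 + 27×212 + 32×550 + 36×820 + 19×164 + 38×1525 + 15×1429
  = 34335 + 11718 + 22214 + 86803 + 5724 + 17600 + 29520 + 3116 + 57950 + 21435 = 290415
Sum of weights = 7869
Weighted mean = 290415 / 7869 = 36.906214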